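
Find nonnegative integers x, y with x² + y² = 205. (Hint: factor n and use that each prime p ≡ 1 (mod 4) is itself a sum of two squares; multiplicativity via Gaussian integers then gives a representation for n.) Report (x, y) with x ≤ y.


Step 1: Factor n = 205 = 5 · 41.
Step 2: Check the mod-4 condition on each prime factor: 5 ≡ 1 (mod 4), exponent 1; 41 ≡ 1 (mod 4), exponent 1.
All primes ≡ 3 (mod 4) appear to even exponent (or don't appear), so by the two-squares theorem n IS expressible as a sum of two squares.
Step 3: Build a representation. Here n = 5 · 41 is a product of primes ≡ 1 (mod 4). Each prime p ≡ 1 (mod 4) is itself a sum of two squares; find a² by testing p − a² for a perfect square:
  5: 5 − 1² = 4 = 2² ⇒ 5 = 1² + 2².
  41: 41 − 1² = 40, 41 − 2² = 37, 41 − 3² = 32, 41 − 4² = 25 = 5² ⇒ 41 = 4² + 5².
  Combine using the Brahmagupta–Fibonacci identity (a² + b²)(c² + d²) = (ac − bd)² + (ad + bc)² = (ac + bd)² + (ad − bc)²:
  5 · 41 = 205: from (1² + 2²)(4² + 5²), take (1·4 − 2·5, 1·5 + 2·4) = (4 − 10, 5 + 8) = (-6, 13); dropping signs (only squares matter) gives (6, 13); check 6² + 13² = 36 + 169 = 205 ✓.
Step 4: Order so x ≤ y and verify: 6² + 13² = 36 + 169 = 205 = n. ✓

n = 205 = 6² + 13² (one valid representation with x ≤ y).


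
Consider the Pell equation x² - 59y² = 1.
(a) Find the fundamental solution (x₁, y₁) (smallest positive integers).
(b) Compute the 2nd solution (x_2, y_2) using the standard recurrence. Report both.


Step 1: Find the fundamental solution (x₁, y₁) of x² - 59y² = 1.
  Expand √59 as a continued fraction. a₀ = ⌊√59⌋ = 7; iterate m_{k+1} = d_k·a_k − m_k, d_{k+1} = (59 − m_{k+1}²)/d_k, a_{k+1} = ⌊(a₀ + m_{k+1})/d_{k+1}⌋ (starting m₀ = 0, d₀ = 1), with convergents p_k = a_k·p_{k-1} + p_{k-2}, q_k = a_k·q_{k-1} + q_{k-2} (p₋₁ = 1, q₋₁ = 0):
  k = 0: a₀ = 7; p₀/q₀ = 7/1; p₀² − 59·q₀² = 49 − 59 = -10.
  k = 1: m = 7, d = 10, a = ⌊(7 + 7)/10⌋ = 1; p/q = (1·7 + 1)/(1·1 + 0) = 8/1; p² − 59·q² = 64 − 59 = 5.
  k = 2: m = 3, d = 5, a = ⌊(7 + 3)/5⌋ = 2; p/q = (2·8 + 7)/(2·1 + 1) = 23/3; p² − 59·q² = 529 − 531 = -2.
  k = 3: m = 7, d = 2, a = ⌊(7 + 7)/2⌋ = 7; p/q = (7·23 + 8)/(7·3 + 1) = 169/22; p² − 59·q² = 28561 − 28556 = 5.
  k = 4: m = 7, d = 5, a = ⌊(7 + 7)/5⌋ = 2; p/q = (2·169 + 23)/(2·22 + 3) = 361/47; p² − 59·q² = 130321 − 130331 = -10.
  k = 5: m = 3, d = 10, a = ⌊(7 + 3)/10⌋ = 1; p/q = (1·361 + 169)/(1·47 + 22) = 530/69; p² − 59·q² = 280900 − 280899 = 1.
  The first convergent with p² − 59·q² = 1 gives the fundamental solution (x₁, y₁) = (530, 69).
Step 2: Apply the recurrence (x_{n+1}, y_{n+1}) = (x₁x_n + 59y₁y_n, x₁y_n + y₁x_n) repeatedly.
  From (x_1, y_1) = (530, 69): x_2 = 530·530 + 59·69·69 = 561799; y_2 = 530·69 + 69·530 = 73140.
Step 3: Verify x_2² - 59·y_2² = 315618116401 - 315618116400 = 1 (should be 1). ✓

(x_1, y_1) = (530, 69); (x_2, y_2) = (561799, 73140).


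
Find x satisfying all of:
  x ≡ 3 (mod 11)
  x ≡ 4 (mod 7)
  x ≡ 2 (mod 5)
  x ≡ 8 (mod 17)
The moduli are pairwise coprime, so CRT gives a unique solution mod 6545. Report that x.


Product of moduli M = 11 · 7 · 5 · 17 = 6545.
Merge one congruence at a time:
  Start: x ≡ 3 (mod 11).
  Combine with x ≡ 4 (mod 7); new modulus lcm = 77.
    Write x = 3 + 11·t and substitute into x ≡ 4 (mod 7): 11·t ≡ 4 − 3 = 1 (mod 7).
    Reduce coefficients mod 7: 4·t ≡ 1 (mod 7).
    The inverse of 4 mod 7 is 2 (since 4·2 = 8 = 1·7 + 1), so t ≡ 2·1 = 2 ≡ 2 (mod 7).
    Then x = 3 + 11·2 = 25, valid modulo lcm(11, 7) = 77: x ≡ 25 (mod 77).
  Combine with x ≡ 2 (mod 5); new modulus lcm = 385.
    Write x = 25 + 77·t and substitute into x ≡ 2 (mod 5): 77·t ≡ 2 − 25 = -23 (mod 5).
    Reduce coefficients mod 5: 2·t ≡ 2 (mod 5).
    The inverse of 2 mod 5 is 3 (since 2·3 = 6 = 1·5 + 1), so t ≡ 3·2 = 6 ≡ 1 (mod 5).
    Then x = 25 + 77·1 = 102, valid modulo lcm(77, 5) = 385: x ≡ 102 (mod 385).
  Combine with x ≡ 8 (mod 17); new modulus lcm = 6545.
    Write x = 102 + 385·t and substitute into x ≡ 8 (mod 17): 385·t ≡ 8 − 102 = -94 (mod 17).
    Reduce coefficients mod 17: 11·t ≡ 8 (mod 17).
    The inverse of 11 mod 17 is 14 (since 11·14 = 154 = 9·17 + 1), so t ≡ 14·8 = 112 ≡ 10 (mod 17).
    Then x = 102 + 385·10 = 3952, valid modulo lcm(385, 17) = 6545: x ≡ 3952 (mod 6545).
Verify against each original: 3952 mod 11 = 3, 3952 mod 7 = 4, 3952 mod 5 = 2, 3952 mod 17 = 8.

x ≡ 3952 (mod 6545).


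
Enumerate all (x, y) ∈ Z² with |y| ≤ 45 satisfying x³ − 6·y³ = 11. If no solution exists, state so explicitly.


The equation is x³ - 6y³ = 11. For fixed y, x³ = 6·y³ + 11, so a solution requires the RHS to be a perfect cube.
Strategy: iterate y from -45 to 45, compute RHS = 6·y³ + 11, and check whether it is a (positive or negative) perfect cube.
Check small values of y:
  y = 0: RHS = 11 is not a perfect cube.
  y = 1: RHS = 17 is not a perfect cube.
  y = -1: RHS = 5 is not a perfect cube.
  y = 2: RHS = 59 is not a perfect cube.
  y = -2: RHS = -37 is not a perfect cube.
  y = 3: RHS = 173 is not a perfect cube.
  y = -3: RHS = -151 is not a perfect cube.
Continuing the search up to |y| = 45 finds no solutions either.
No (x, y) in the scanned range satisfies the equation.

No integer solutions with |y| ≤ 45.


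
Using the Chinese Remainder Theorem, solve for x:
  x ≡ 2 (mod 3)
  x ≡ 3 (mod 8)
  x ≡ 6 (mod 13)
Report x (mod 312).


Moduli 3, 8, 13 are pairwise coprime; by CRT there is a unique solution modulo M = 3 · 8 · 13 = 312.
Solve pairwise, accumulating the modulus:
  Start with x ≡ 2 (mod 3).
  Combine with x ≡ 3 (mod 8): since gcd(3, 8) = 1, we get a unique residue mod 24.
    Write x = 2 + 3·t and substitute into x ≡ 3 (mod 8): 3·t ≡ 3 − 2 = 1 (mod 8).
    The inverse of 3 mod 8 is 3 (since 3·3 = 9 = 1·8 + 1), so t ≡ 3·1 = 3 ≡ 3 (mod 8).
    Then x = 2 + 3·3 = 11, valid modulo lcm(3, 8) = 24: x ≡ 11 (mod 24).
  Combine with x ≡ 6 (mod 13): since gcd(24, 13) = 1, we get a unique residue mod 312.
    Write x = 11 + 24·t and substitute into x ≡ 6 (mod 13): 24·t ≡ 6 − 11 = -5 (mod 13).
    Reduce coefficients mod 13: 11·t ≡ 8 (mod 13).
    The inverse of 11 mod 13 is 6 (since 11·6 = 66 = 5·13 + 1), so t ≡ 6·8 = 48 ≡ 9 (mod 13).
    Then x = 11 + 24·9 = 227, valid modulo lcm(24, 13) = 312: x ≡ 227 (mod 312).
Verify: 227 mod 3 = 2 ✓, 227 mod 8 = 3 ✓, 227 mod 13 = 6 ✓.

x ≡ 227 (mod 312).


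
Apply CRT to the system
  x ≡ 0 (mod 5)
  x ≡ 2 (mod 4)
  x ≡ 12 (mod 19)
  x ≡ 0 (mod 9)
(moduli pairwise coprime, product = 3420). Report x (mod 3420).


Product of moduli M = 5 · 4 · 19 · 9 = 3420.
Merge one congruence at a time:
  Start: x ≡ 0 (mod 5).
  Combine with x ≡ 2 (mod 4); new modulus lcm = 20.
    Write x = 0 + 5·t and substitute into x ≡ 2 (mod 4): 5·t ≡ 2 − 0 = 2 (mod 4).
    Reduce coefficients mod 4: 1·t ≡ 2 (mod 4).
    So t ≡ 2 (mod 4).
    Then x = 0 + 5·2 = 10, valid modulo lcm(5, 4) = 20: x ≡ 10 (mod 20).
  Combine with x ≡ 12 (mod 19); new modulus lcm = 380.
    Write x = 10 + 20·t and substitute into x ≡ 12 (mod 19): 20·t ≡ 12 − 10 = 2 (mod 19).
    Reduce coefficients mod 19: 1·t ≡ 2 (mod 19).
    So t ≡ 2 (mod 19).
    Then x = 10 + 20·2 = 50, valid modulo lcm(20, 19) = 380: x ≡ 50 (mod 380).
  Combine with x ≡ 0 (mod 9); new modulus lcm = 3420.
    Write x = 50 + 380·t and substitute into x ≡ 0 (mod 9): 380·t ≡ 0 − 50 = -50 (mod 9).
    Reduce coefficients mod 9: 2·t ≡ 4 (mod 9).
    The inverse of 2 mod 9 is 5 (since 2·5 = 10 = 1·9 + 1), so t ≡ 5·4 = 20 ≡ 2 (mod 9).
    Then x = 50 + 380·2 = 810, valid modulo lcm(380, 9) = 3420: x ≡ 810 (mod 3420).
Verify against each original: 810 mod 5 = 0, 810 mod 4 = 2, 810 mod 19 = 12, 810 mod 9 = 0.

x ≡ 810 (mod 3420).


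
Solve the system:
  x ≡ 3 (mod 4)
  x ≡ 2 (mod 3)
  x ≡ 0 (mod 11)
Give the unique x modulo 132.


Moduli 4, 3, 11 are pairwise coprime; by CRT there is a unique solution modulo M = 4 · 3 · 11 = 132.
Solve pairwise, accumulating the modulus:
  Start with x ≡ 3 (mod 4).
  Combine with x ≡ 2 (mod 3): since gcd(4, 3) = 1, we get a unique residue mod 12.
    Write x = 3 + 4·t and substitute into x ≡ 2 (mod 3): 4·t ≡ 2 − 3 = -1 (mod 3).
    Reduce coefficients mod 3: 1·t ≡ 2 (mod 3).
    So t ≡ 2 (mod 3).
    Then x = 3 + 4·2 = 11, valid modulo lcm(4, 3) = 12: x ≡ 11 (mod 12).
  Combine with x ≡ 0 (mod 11): since gcd(12, 11) = 1, we get a unique residue mod 132.
    Write x = 11 + 12·t and substitute into x ≡ 0 (mod 11): 12·t ≡ 0 − 11 = -11 (mod 11).
    Reduce coefficients mod 11: 1·t ≡ 0 (mod 11).
    So t ≡ 0 (mod 11).
    Then x = 11 + 12·0 = 11, valid modulo lcm(12, 11) = 132: x ≡ 11 (mod 132).
Verify: 11 mod 4 = 3 ✓, 11 mod 3 = 2 ✓, 11 mod 11 = 0 ✓.

x ≡ 11 (mod 132).


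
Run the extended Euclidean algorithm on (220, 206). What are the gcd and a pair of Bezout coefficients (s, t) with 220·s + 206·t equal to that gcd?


Euclidean algorithm on (220, 206) — divide until remainder is 0:
  220 = 1 · 206 + 14
  206 = 14 · 14 + 10
  14 = 1 · 10 + 4
  10 = 2 · 4 + 2
  4 = 2 · 2 + 0
gcd(220, 206) = 2.
Track Bezout coefficients alongside the remainders: start with r₀ = 220 = a·1 + b·0 (s = 1, t = 0) and r₁ = 206 = a·0 + b·1 (s = 0, t = 1); each new remainder r_{k+1} = r_{k-1} − q_k·r_k inherits s_{k+1} = s_{k-1} − q_k·s_k, t_{k+1} = t_{k-1} − q_k·t_k, so r_k = a·s_k + b·t_k at every step:
  q = 1: r = 14, s = 1 − 1·0 = 1, t = 0 − 1·1 = -1  (check: 220·1 + 206·(-1) = 14)
  q = 14: r = 10, s = 0 − 14·1 = -14, t = 1 − 14·(-1) = 15  (check: 220·(-14) + 206·15 = 10)
  q = 1: r = 4, s = 1 − 1·(-14) = 15, t = -1 − 1·15 = -16  (check: 220·15 + 206·(-16) = 4)
  q = 2: r = 2, s = -14 − 2·15 = -44, t = 15 − 2·(-16) = 47  (check: 220·(-44) + 206·47 = 2)
The row with r = 2 (the gcd) gives the Bezout coefficients s = -44, t = 47.
Result: 220 · (-44) + 206 · (47) = 2.

gcd(220, 206) = 2; s = -44, t = 47 (check: 220·(-44) + 206·47 = 2).


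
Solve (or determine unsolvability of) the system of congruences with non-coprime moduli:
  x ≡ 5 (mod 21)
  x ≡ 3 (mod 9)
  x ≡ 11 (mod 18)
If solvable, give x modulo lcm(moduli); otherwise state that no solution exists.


Moduli 21, 9, 18 are not pairwise coprime, so CRT works modulo lcm(m_i) when all pairwise compatibility conditions hold.
Pairwise compatibility: gcd(m_i, m_j) must divide a_i - a_j for every pair.
Merge one congruence at a time:
  Start: x ≡ 5 (mod 21).
  Combine with x ≡ 3 (mod 9): gcd(21, 9) = 3, and 3 - 5 = -2 is NOT divisible by 3.
    ⇒ system is inconsistent (no integer solution).

No solution (the system is inconsistent).


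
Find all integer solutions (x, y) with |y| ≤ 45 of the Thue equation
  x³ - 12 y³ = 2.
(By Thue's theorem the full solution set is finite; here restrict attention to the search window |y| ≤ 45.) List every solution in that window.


The equation is x³ - 12y³ = 2. For fixed y, x³ = 12·y³ + 2, so a solution requires the RHS to be a perfect cube.
Strategy: iterate y from -45 to 45, compute RHS = 12·y³ + 2, and check whether it is a (positive or negative) perfect cube.
Check small values of y:
  y = 0: RHS = 2 is not a perfect cube.
  y = 1: RHS = 14 is not a perfect cube.
  y = -1: RHS = -10 is not a perfect cube.
  y = 2: RHS = 98 is not a perfect cube.
  y = -2: RHS = -94 is not a perfect cube.
  y = 3: RHS = 326 is not a perfect cube.
  y = -3: RHS = -322 is not a perfect cube.
Continuing the search up to |y| = 45 finds no solutions either.
No (x, y) in the scanned range satisfies the equation.

No integer solutions with |y| ≤ 45.


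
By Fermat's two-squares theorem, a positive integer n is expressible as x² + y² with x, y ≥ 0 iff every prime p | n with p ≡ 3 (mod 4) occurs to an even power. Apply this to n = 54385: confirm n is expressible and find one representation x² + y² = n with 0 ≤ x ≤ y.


Step 1: Factor n = 54385 = 5 · 73 · 149.
Step 2: Check the mod-4 condition on each prime factor: 5 ≡ 1 (mod 4), exponent 1; 73 ≡ 1 (mod 4), exponent 1; 149 ≡ 1 (mod 4), exponent 1.
All primes ≡ 3 (mod 4) appear to even exponent (or don't appear), so by the two-squares theorem n IS expressible as a sum of two squares.
Step 3: Build a representation. Here n = 5 · 73 · 149 is a product of primes ≡ 1 (mod 4). Each prime p ≡ 1 (mod 4) is itself a sum of two squares; find a² by testing p − a² for a perfect square:
  5: 5 − 1² = 4 = 2² ⇒ 5 = 1² + 2².
  73: 73 − 1² = 72, 73 − 2² = 69, 73 − 3² = 64 = 8² ⇒ 73 = 3² + 8².
  149: 149 − 1² = 148, 149 − 2² = 145, 149 − 3² = 140, 149 − 4² = 133, 149 − 5² = 124, 149 − 6² = 113, 149 − 7² = 100 = 10² ⇒ 149 = 7² + 10².
  Combine using the Brahmagupta–Fibonacci identity (a² + b²)(c² + d²) = (ac − bd)² + (ad + bc)² = (ac + bd)² + (ad − bc)²:
  5 · 73 = 365: from (1² + 2²)(3² + 8²), take (1·3 − 2·8, 1·8 + 2·3) = (3 − 16, 8 + 6) = (-13, 14); dropping signs (only squares matter) gives (13, 14); check 13² + 14² = 169 + 196 = 365 ✓.
  365 · 149 = 54385: from (13² + 14²)(7² + 10²), take (13·7 − 14·10, 13·10 + 14·7) = (91 − 140, 130 + 98) = (-49, 228); dropping signs (only squares matter) gives (49, 228); check 49² + 228² = 2401 + 51984 = 54385 ✓.
Step 4: Order so x ≤ y and verify: 49² + 228² = 2401 + 51984 = 54385 = n. ✓

n = 54385 = 49² + 228² (one valid representation with x ≤ y).


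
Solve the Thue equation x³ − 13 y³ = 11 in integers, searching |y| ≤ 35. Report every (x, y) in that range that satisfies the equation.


The equation is x³ - 13y³ = 11. For fixed y, x³ = 13·y³ + 11, so a solution requires the RHS to be a perfect cube.
Strategy: iterate y from -35 to 35, compute RHS = 13·y³ + 11, and check whether it is a (positive or negative) perfect cube.
Check small values of y:
  y = 0: RHS = 11 is not a perfect cube.
  y = 1: RHS = 24 is not a perfect cube.
  y = -1: RHS = -2 is not a perfect cube.
  y = 2: RHS = 115 is not a perfect cube.
  y = -2: RHS = -93 is not a perfect cube.
  y = 3: RHS = 362 is not a perfect cube.
  y = -3: RHS = -340 is not a perfect cube.
Continuing the search up to |y| = 35 finds no solutions either.
No (x, y) in the scanned range satisfies the equation.

No integer solutions with |y| ≤ 35.


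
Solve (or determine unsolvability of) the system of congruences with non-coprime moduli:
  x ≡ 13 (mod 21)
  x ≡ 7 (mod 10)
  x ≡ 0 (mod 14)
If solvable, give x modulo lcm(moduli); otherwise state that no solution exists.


Moduli 21, 10, 14 are not pairwise coprime, so CRT works modulo lcm(m_i) when all pairwise compatibility conditions hold.
Pairwise compatibility: gcd(m_i, m_j) must divide a_i - a_j for every pair.
Merge one congruence at a time:
  Start: x ≡ 13 (mod 21).
  Combine with x ≡ 7 (mod 10): gcd(21, 10) = 1; 7 - 13 = -6, which IS divisible by 1, so compatible.
    Write x = 13 + 21·t and substitute into x ≡ 7 (mod 10): 21·t ≡ 7 − 13 = -6 (mod 10).
    Reduce coefficients mod 10: 1·t ≡ 4 (mod 10).
    So t ≡ 4 (mod 10).
    Then x = 13 + 21·4 = 97, valid modulo lcm(21, 10) = 210: x ≡ 97 (mod 210).
  Combine with x ≡ 0 (mod 14): gcd(210, 14) = 14, and 0 - 97 = -97 is NOT divisible by 14.
    ⇒ system is inconsistent (no integer solution).

No solution (the system is inconsistent).


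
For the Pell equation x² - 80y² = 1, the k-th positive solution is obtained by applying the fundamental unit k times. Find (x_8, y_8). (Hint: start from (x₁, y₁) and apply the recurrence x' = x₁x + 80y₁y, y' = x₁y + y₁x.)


Step 1: Find the fundamental solution (x₁, y₁) of x² - 80y² = 1.
  Expand √80 as a continued fraction. a₀ = ⌊√80⌋ = 8; iterate m_{k+1} = d_k·a_k − m_k, d_{k+1} = (80 − m_{k+1}²)/d_k, a_{k+1} = ⌊(a₀ + m_{k+1})/d_{k+1}⌋ (starting m₀ = 0, d₀ = 1), with convergents p_k = a_k·p_{k-1} + p_{k-2}, q_k = a_k·q_{k-1} + q_{k-2} (p₋₁ = 1, q₋₁ = 0):
  k = 0: a₀ = 8; p₀/q₀ = 8/1; p₀² − 80·q₀² = 64 − 80 = -16.
  k = 1: m = 8, d = 16, a = ⌊(8 + 8)/16⌋ = 1; p/q = (1·8 + 1)/(1·1 + 0) = 9/1; p² − 80·q² = 81 − 80 = 1.
  The first convergent with p² − 80·q² = 1 gives the fundamental solution (x₁, y₁) = (9, 1).
Step 2: Apply the recurrence (x_{n+1}, y_{n+1}) = (x₁x_n + 80y₁y_n, x₁y_n + y₁x_n) repeatedly.
  From (x_1, y_1) = (9, 1): x_2 = 9·9 + 80·1·1 = 161; y_2 = 9·1 + 1·9 = 18.
  From (x_2, y_2) = (161, 18): x_3 = 9·161 + 80·1·18 = 2889; y_3 = 9·18 + 1·161 = 323.
  From (x_3, y_3) = (2889, 323): x_4 = 9·2889 + 80·1·323 = 51841; y_4 = 9·323 + 1·2889 = 5796.
  From (x_4, y_4) = (51841, 5796): x_5 = 9·51841 + 80·1·5796 = 930249; y_5 = 9·5796 + 1·51841 = 104005.
  From (x_5, y_5) = (930249, 104005): x_6 = 9·930249 + 80·1·104005 = 16692641; y_6 = 9·104005 + 1·930249 = 1866294.
  From (x_6, y_6) = (16692641, 1866294): x_7 = 9·16692641 + 80·1·1866294 = 299537289; y_7 = 9·1866294 + 1·16692641 = 33489287.
  From (x_7, y_7) = (299537289, 33489287): x_8 = 9·299537289 + 80·1·33489287 = 5374978561; y_8 = 9·33489287 + 1·299537289 = 600940872.
Step 3: Verify x_8² - 80·y_8² = 28890394531209630721 - 28890394531209630720 = 1 (should be 1). ✓

(x_1, y_1) = (9, 1); (x_8, y_8) = (5374978561, 600940872).


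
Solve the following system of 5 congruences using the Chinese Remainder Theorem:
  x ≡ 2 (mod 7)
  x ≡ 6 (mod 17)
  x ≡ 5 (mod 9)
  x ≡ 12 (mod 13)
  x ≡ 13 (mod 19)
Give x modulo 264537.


Product of moduli M = 7 · 17 · 9 · 13 · 19 = 264537.
Merge one congruence at a time:
  Start: x ≡ 2 (mod 7).
  Combine with x ≡ 6 (mod 17); new modulus lcm = 119.
    Write x = 2 + 7·t and substitute into x ≡ 6 (mod 17): 7·t ≡ 6 − 2 = 4 (mod 17).
    The inverse of 7 mod 17 is 5 (since 7·5 = 35 = 2·17 + 1), so t ≡ 5·4 = 20 ≡ 3 (mod 17).
    Then x = 2 + 7·3 = 23, valid modulo lcm(7, 17) = 119: x ≡ 23 (mod 119).
  Combine with x ≡ 5 (mod 9); new modulus lcm = 1071.
    Write x = 23 + 119·t and substitute into x ≡ 5 (mod 9): 119·t ≡ 5 − 23 = -18 (mod 9).
    Reduce coefficients mod 9: 2·t ≡ 0 (mod 9).
    The inverse of 2 mod 9 is 5 (since 2·5 = 10 = 1·9 + 1), so t ≡ 5·0 = 0 ≡ 0 (mod 9).
    Then x = 23 + 119·0 = 23, valid modulo lcm(119, 9) = 1071: x ≡ 23 (mod 1071).
  Combine with x ≡ 12 (mod 13); new modulus lcm = 13923.
    Write x = 23 + 1071·t and substitute into x ≡ 12 (mod 13): 1071·t ≡ 12 − 23 = -11 (mod 13).
    Reduce coefficients mod 13: 5·t ≡ 2 (mod 13).
    The inverse of 5 mod 13 is 8 (since 5·8 = 40 = 3·13 + 1), so t ≡ 8·2 = 16 ≡ 3 (mod 13).
    Then x = 23 + 1071·3 = 3236, valid modulo lcm(1071, 13) = 13923: x ≡ 3236 (mod 13923).
  Combine with x ≡ 13 (mod 19); new modulus lcm = 264537.
    Write x = 3236 + 13923·t and substitute into x ≡ 13 (mod 19): 13923·t ≡ 13 − 3236 = -3223 (mod 19).
    Reduce coefficients mod 19: 15·t ≡ 7 (mod 19).
    The inverse of 15 mod 19 is 14 (since 15·14 = 210 = 11·19 + 1), so t ≡ 14·7 = 98 ≡ 3 (mod 19).
    Then x = 3236 + 13923·3 = 45005, valid modulo lcm(13923, 19) = 264537: x ≡ 45005 (mod 264537).
Verify against each original: 45005 mod 7 = 2, 45005 mod 17 = 6, 45005 mod 9 = 5, 45005 mod 13 = 12, 45005 mod 19 = 13.

x ≡ 45005 (mod 264537).


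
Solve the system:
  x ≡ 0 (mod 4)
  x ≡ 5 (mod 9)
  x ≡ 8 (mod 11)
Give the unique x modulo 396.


Moduli 4, 9, 11 are pairwise coprime; by CRT there is a unique solution modulo M = 4 · 9 · 11 = 396.
Solve pairwise, accumulating the modulus:
  Start with x ≡ 0 (mod 4).
  Combine with x ≡ 5 (mod 9): since gcd(4, 9) = 1, we get a unique residue mod 36.
    Write x = 0 + 4·t and substitute into x ≡ 5 (mod 9): 4·t ≡ 5 − 0 = 5 (mod 9).
    The inverse of 4 mod 9 is 7 (since 4·7 = 28 = 3·9 + 1), so t ≡ 7·5 = 35 ≡ 8 (mod 9).
    Then x = 0 + 4·8 = 32, valid modulo lcm(4, 9) = 36: x ≡ 32 (mod 36).
  Combine with x ≡ 8 (mod 11): since gcd(36, 11) = 1, we get a unique residue mod 396.
    Write x = 32 + 36·t and substitute into x ≡ 8 (mod 11): 36·t ≡ 8 − 32 = -24 (mod 11).
    Reduce coefficients mod 11: 3·t ≡ 9 (mod 11).
    The inverse of 3 mod 11 is 4 (since 3·4 = 12 = 1·11 + 1), so t ≡ 4·9 = 36 ≡ 3 (mod 11).
    Then x = 32 + 36·3 = 140, valid modulo lcm(36, 11) = 396: x ≡ 140 (mod 396).
Verify: 140 mod 4 = 0 ✓, 140 mod 9 = 5 ✓, 140 mod 11 = 8 ✓.

x ≡ 140 (mod 396).


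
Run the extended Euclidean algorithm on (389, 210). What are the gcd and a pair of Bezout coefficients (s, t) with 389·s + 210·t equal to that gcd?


Euclidean algorithm on (389, 210) — divide until remainder is 0:
  389 = 1 · 210 + 179
  210 = 1 · 179 + 31
  179 = 5 · 31 + 24
  31 = 1 · 24 + 7
  24 = 3 · 7 + 3
  7 = 2 · 3 + 1
  3 = 3 · 1 + 0
gcd(389, 210) = 1.
Track Bezout coefficients alongside the remainders: start with r₀ = 389 = a·1 + b·0 (s = 1, t = 0) and r₁ = 210 = a·0 + b·1 (s = 0, t = 1); each new remainder r_{k+1} = r_{k-1} − q_k·r_k inherits s_{k+1} = s_{k-1} − q_k·s_k, t_{k+1} = t_{k-1} − q_k·t_k, so r_k = a·s_k + b·t_k at every step:
  q = 1: r = 179, s = 1 − 1·0 = 1, t = 0 − 1·1 = -1  (check: 389·1 + 210·(-1) = 179)
  q = 1: r = 31, s = 0 − 1·1 = -1, t = 1 − 1·(-1) = 2  (check: 389·(-1) + 210·2 = 31)
  q = 5: r = 24, s = 1 − 5·(-1) = 6, t = -1 − 5·2 = -11  (check: 389·6 + 210·(-11) = 24)
  q = 1: r = 7, s = -1 − 1·6 = -7, t = 2 − 1·(-11) = 13  (check: 389·(-7) + 210·13 = 7)
  q = 3: r = 3, s = 6 − 3·(-7) = 27, t = -11 − 3·13 = -50  (check: 389·27 + 210·(-50) = 3)
  q = 2: r = 1, s = -7 − 2·27 = -61, t = 13 − 2·(-50) = 113  (check: 389·(-61) + 210·113 = 1)
The row with r = 1 (the gcd) gives the Bezout coefficients s = -61, t = 113.
Result: 389 · (-61) + 210 · (113) = 1.

gcd(389, 210) = 1; s = -61, t = 113 (check: 389·(-61) + 210·113 = 1).


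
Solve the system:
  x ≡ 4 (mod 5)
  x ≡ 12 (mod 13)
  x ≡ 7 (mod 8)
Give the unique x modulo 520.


Moduli 5, 13, 8 are pairwise coprime; by CRT there is a unique solution modulo M = 5 · 13 · 8 = 520.
Solve pairwise, accumulating the modulus:
  Start with x ≡ 4 (mod 5).
  Combine with x ≡ 12 (mod 13): since gcd(5, 13) = 1, we get a unique residue mod 65.
    Write x = 4 + 5·t and substitute into x ≡ 12 (mod 13): 5·t ≡ 12 − 4 = 8 (mod 13).
    The inverse of 5 mod 13 is 8 (since 5·8 = 40 = 3·13 + 1), so t ≡ 8·8 = 64 ≡ 12 (mod 13).
    Then x = 4 + 5·12 = 64, valid modulo lcm(5, 13) = 65: x ≡ 64 (mod 65).
  Combine with x ≡ 7 (mod 8): since gcd(65, 8) = 1, we get a unique residue mod 520.
    Write x = 64 + 65·t and substitute into x ≡ 7 (mod 8): 65·t ≡ 7 − 64 = -57 (mod 8).
    Reduce coefficients mod 8: 1·t ≡ 7 (mod 8).
    So t ≡ 7 (mod 8).
    Then x = 64 + 65·7 = 519, valid modulo lcm(65, 8) = 520: x ≡ 519 (mod 520).
Verify: 519 mod 5 = 4 ✓, 519 mod 13 = 12 ✓, 519 mod 8 = 7 ✓.

x ≡ 519 (mod 520).


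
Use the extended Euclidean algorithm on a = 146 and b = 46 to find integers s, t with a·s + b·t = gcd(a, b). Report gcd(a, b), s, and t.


Euclidean algorithm on (146, 46) — divide until remainder is 0:
  146 = 3 · 46 + 8
  46 = 5 · 8 + 6
  8 = 1 · 6 + 2
  6 = 3 · 2 + 0
gcd(146, 46) = 2.
Track Bezout coefficients alongside the remainders: start with r₀ = 146 = a·1 + b·0 (s = 1, t = 0) and r₁ = 46 = a·0 + b·1 (s = 0, t = 1); each new remainder r_{k+1} = r_{k-1} − q_k·r_k inherits s_{k+1} = s_{k-1} − q_k·s_k, t_{k+1} = t_{k-1} − q_k·t_k, so r_k = a·s_k + b·t_k at every step:
  q = 3: r = 8, s = 1 − 3·0 = 1, t = 0 − 3·1 = -3  (check: 146·1 + 46·(-3) = 8)
  q = 5: r = 6, s = 0 − 5·1 = -5, t = 1 − 5·(-3) = 16  (check: 146·(-5) + 46·16 = 6)
  q = 1: r = 2, s = 1 − 1·(-5) = 6, t = -3 − 1·16 = -19  (check: 146·6 + 46·(-19) = 2)
The row with r = 2 (the gcd) gives the Bezout coefficients s = 6, t = -19.
Result: 146 · (6) + 46 · (-19) = 2.

gcd(146, 46) = 2; s = 6, t = -19 (check: 146·6 + 46·(-19) = 2).


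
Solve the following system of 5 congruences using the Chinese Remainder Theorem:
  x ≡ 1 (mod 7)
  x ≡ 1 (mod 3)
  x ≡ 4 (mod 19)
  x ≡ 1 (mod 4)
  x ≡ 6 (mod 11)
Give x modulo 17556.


Product of moduli M = 7 · 3 · 19 · 4 · 11 = 17556.
Merge one congruence at a time:
  Start: x ≡ 1 (mod 7).
  Combine with x ≡ 1 (mod 3); new modulus lcm = 21.
    Write x = 1 + 7·t and substitute into x ≡ 1 (mod 3): 7·t ≡ 1 − 1 = 0 (mod 3).
    Reduce coefficients mod 3: 1·t ≡ 0 (mod 3).
    So t ≡ 0 (mod 3).
    Then x = 1 + 7·0 = 1, valid modulo lcm(7, 3) = 21: x ≡ 1 (mod 21).
  Combine with x ≡ 4 (mod 19); new modulus lcm = 399.
    Write x = 1 + 21·t and substitute into x ≡ 4 (mod 19): 21·t ≡ 4 − 1 = 3 (mod 19).
    Reduce coefficients mod 19: 2·t ≡ 3 (mod 19).
    The inverse of 2 mod 19 is 10 (since 2·10 = 20 = 1·19 + 1), so t ≡ 10·3 = 30 ≡ 11 (mod 19).
    Then x = 1 + 21·11 = 232, valid modulo lcm(21, 19) = 399: x ≡ 232 (mod 399).
  Combine with x ≡ 1 (mod 4); new modulus lcm = 1596.
    Write x = 232 + 399·t and substitute into x ≡ 1 (mod 4): 399·t ≡ 1 − 232 = -231 (mod 4).
    Reduce coefficients mod 4: 3·t ≡ 1 (mod 4).
    The inverse of 3 mod 4 is 3 (since 3·3 = 9 = 2·4 + 1), so t ≡ 3·1 = 3 ≡ 3 (mod 4).
    Then x = 232 + 399·3 = 1429, valid modulo lcm(399, 4) = 1596: x ≡ 1429 (mod 1596).
  Combine with x ≡ 6 (mod 11); new modulus lcm = 17556.
    Write x = 1429 + 1596·t and substitute into x ≡ 6 (mod 11): 1596·t ≡ 6 − 1429 = -1423 (mod 11).
    Reduce coefficients mod 11: 1·t ≡ 7 (mod 11).
    So t ≡ 7 (mod 11).
    Then x = 1429 + 1596·7 = 12601, valid modulo lcm(1596, 11) = 17556: x ≡ 12601 (mod 17556).
Verify against each original: 12601 mod 7 = 1, 12601 mod 3 = 1, 12601 mod 19 = 4, 12601 mod 4 = 1, 12601 mod 11 = 6.

x ≡ 12601 (mod 17556).


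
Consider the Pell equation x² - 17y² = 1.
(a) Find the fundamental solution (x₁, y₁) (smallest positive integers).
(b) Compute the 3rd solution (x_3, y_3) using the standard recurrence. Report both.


Step 1: Find the fundamental solution (x₁, y₁) of x² - 17y² = 1.
  Expand √17 as a continued fraction. a₀ = ⌊√17⌋ = 4; iterate m_{k+1} = d_k·a_k − m_k, d_{k+1} = (17 − m_{k+1}²)/d_k, a_{k+1} = ⌊(a₀ + m_{k+1})/d_{k+1}⌋ (starting m₀ = 0, d₀ = 1), with convergents p_k = a_k·p_{k-1} + p_{k-2}, q_k = a_k·q_{k-1} + q_{k-2} (p₋₁ = 1, q₋₁ = 0):
  k = 0: a₀ = 4; p₀/q₀ = 4/1; p₀² − 17·q₀² = 16 − 17 = -1.
  k = 1: m = 4, d = 1, a = ⌊(4 + 4)/1⌋ = 8; p/q = (8·4 + 1)/(8·1 + 0) = 33/8; p² − 17·q² = 1089 − 1088 = 1.
  The first convergent with p² − 17·q² = 1 gives the fundamental solution (x₁, y₁) = (33, 8).
Step 2: Apply the recurrence (x_{n+1}, y_{n+1}) = (x₁x_n + 17y₁y_n, x₁y_n + y₁x_n) repeatedly.
  From (x_1, y_1) = (33, 8): x_2 = 33·33 + 17·8·8 = 2177; y_2 = 33·8 + 8·33 = 528.
  From (x_2, y_2) = (2177, 528): x_3 = 33·2177 + 17·8·528 = 143649; y_3 = 33·528 + 8·2177 = 34840.
Step 3: Verify x_3² - 17·y_3² = 20635035201 - 20635035200 = 1 (should be 1). ✓

(x_1, y_1) = (33, 8); (x_3, y_3) = (143649, 34840).


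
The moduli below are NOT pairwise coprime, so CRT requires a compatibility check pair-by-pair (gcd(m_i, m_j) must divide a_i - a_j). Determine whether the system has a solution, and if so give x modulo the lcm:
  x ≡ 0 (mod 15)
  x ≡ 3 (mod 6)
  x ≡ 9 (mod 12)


Moduli 15, 6, 12 are not pairwise coprime, so CRT works modulo lcm(m_i) when all pairwise compatibility conditions hold.
Pairwise compatibility: gcd(m_i, m_j) must divide a_i - a_j for every pair.
Merge one congruence at a time:
  Start: x ≡ 0 (mod 15).
  Combine with x ≡ 3 (mod 6): gcd(15, 6) = 3; 3 - 0 = 3, which IS divisible by 3, so compatible.
    Write x = 0 + 15·t and substitute into x ≡ 3 (mod 6): 15·t ≡ 3 − 0 = 3 (mod 6).
    Divide the congruence (and modulus) by g = 3: 5·t ≡ 1 (mod 2).
    Reduce coefficients mod 2: 1·t ≡ 1 (mod 2).
    So t ≡ 1 (mod 2).
    Then x = 0 + 15·1 = 15, valid modulo lcm(15, 6) = 30: x ≡ 15 (mod 30).
  Combine with x ≡ 9 (mod 12): gcd(30, 12) = 6; 9 - 15 = -6, which IS divisible by 6, so compatible.
    Write x = 15 + 30·t and substitute into x ≡ 9 (mod 12): 30·t ≡ 9 − 15 = -6 (mod 12).
    Divide the congruence (and modulus) by g = 6: 5·t ≡ -1 (mod 2).
    Reduce coefficients mod 2: 1·t ≡ 1 (mod 2).
    So t ≡ 1 (mod 2).
    Then x = 15 + 30·1 = 45, valid modulo lcm(30, 12) = 60: x ≡ 45 (mod 60).
Verify: 45 mod 15 = 0, 45 mod 6 = 3, 45 mod 12 = 9.

x ≡ 45 (mod 60).


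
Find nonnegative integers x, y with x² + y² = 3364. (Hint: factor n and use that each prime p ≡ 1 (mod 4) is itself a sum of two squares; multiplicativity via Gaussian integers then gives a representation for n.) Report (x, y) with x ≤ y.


Step 1: Factor n = 3364 = 2^2 · 29^2.
Step 2: Check the mod-4 condition on each prime factor: 2 = 2 (special); 29 ≡ 1 (mod 4), exponent 2.
All primes ≡ 3 (mod 4) appear to even exponent (or don't appear), so by the two-squares theorem n IS expressible as a sum of two squares.
Step 3: Build a representation. Group n = k² · m with k = 2 and m = 29 · 29 = 841 (a product of primes ≡ 1 (mod 4)); a representation of m scales to one of n via (k·x)² + (k·y)² = k²(x² + y²). Each prime p ≡ 1 (mod 4) is itself a sum of two squares; find a² by testing p − a² for a perfect square:
  29: 29 − 1² = 28, 29 − 2² = 25 = 5² ⇒ 29 = 2² + 5².
  Combine using the Brahmagupta–Fibonacci identity (a² + b²)(c² + d²) = (ac − bd)² + (ad + bc)² = (ac + bd)² + (ad − bc)²:
  29 · 29 = 841: from (2² + 5²)(2² + 5²), take (2·2 − 5·5, 2·5 + 5·2) = (4 − 25, 10 + 10) = (-21, 20); dropping signs (only squares matter) gives (21, 20); check 21² + 20² = 441 + 400 = 841 ✓.
  Scale by k = 2: (2·21, 2·20) = (42, 40).
Step 4: Order so x ≤ y and verify: 40² + 42² = 1600 + 1764 = 3364 = n. ✓

n = 3364 = 40² + 42² (one valid representation with x ≤ y).


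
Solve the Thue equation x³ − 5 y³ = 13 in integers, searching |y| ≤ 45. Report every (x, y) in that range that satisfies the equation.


The equation is x³ - 5y³ = 13. For fixed y, x³ = 5·y³ + 13, so a solution requires the RHS to be a perfect cube.
Strategy: iterate y from -45 to 45, compute RHS = 5·y³ + 13, and check whether it is a (positive or negative) perfect cube.
Check small values of y:
  y = 0: RHS = 13 is not a perfect cube.
  y = 1: RHS = 18 is not a perfect cube.
  y = -1: RHS = 8 = (2)³ ⇒ x = 2 works.
  y = 2: RHS = 53 is not a perfect cube.
  y = -2: RHS = -27 = (-3)³ ⇒ x = -3 works.
  y = 3: RHS = 148 is not a perfect cube.
  y = -3: RHS = -122 is not a perfect cube.
Continuing, at y = 7: RHS = 1728 = (12)³ ⇒ x = 12 works.
Searching the remaining y in |y| ≤ 45 finds no further solutions.
Collected solutions: (2, -1), (-3, -2), (12, 7).

Solutions (with |y| ≤ 45): (2, -1), (-3, -2), (12, 7).


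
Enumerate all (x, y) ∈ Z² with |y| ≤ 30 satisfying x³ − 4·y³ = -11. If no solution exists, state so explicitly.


The equation is x³ - 4y³ = -11. For fixed y, x³ = 4·y³ − 11, so a solution requires the RHS to be a perfect cube.
Strategy: iterate y from -30 to 30, compute RHS = 4·y³ − 11, and check whether it is a (positive or negative) perfect cube.
Check small values of y:
  y = 0: RHS = -11 is not a perfect cube.
  y = 1: RHS = -7 is not a perfect cube.
  y = -1: RHS = -15 is not a perfect cube.
  y = 2: RHS = 21 is not a perfect cube.
  y = -2: RHS = -43 is not a perfect cube.
  y = 3: RHS = 97 is not a perfect cube.
  y = -3: RHS = -119 is not a perfect cube.
Continuing the search up to |y| = 30 finds no solutions either.
No (x, y) in the scanned range satisfies the equation.

No integer solutions with |y| ≤ 30.


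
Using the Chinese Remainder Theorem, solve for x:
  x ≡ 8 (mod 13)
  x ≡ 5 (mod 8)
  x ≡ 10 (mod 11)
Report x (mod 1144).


Moduli 13, 8, 11 are pairwise coprime; by CRT there is a unique solution modulo M = 13 · 8 · 11 = 1144.
Solve pairwise, accumulating the modulus:
  Start with x ≡ 8 (mod 13).
  Combine with x ≡ 5 (mod 8): since gcd(13, 8) = 1, we get a unique residue mod 104.
    Write x = 8 + 13·t and substitute into x ≡ 5 (mod 8): 13·t ≡ 5 − 8 = -3 (mod 8).
    Reduce coefficients mod 8: 5·t ≡ 5 (mod 8).
    The inverse of 5 mod 8 is 5 (since 5·5 = 25 = 3·8 + 1), so t ≡ 5·5 = 25 ≡ 1 (mod 8).
    Then x = 8 + 13·1 = 21, valid modulo lcm(13, 8) = 104: x ≡ 21 (mod 104).
  Combine with x ≡ 10 (mod 11): since gcd(104, 11) = 1, we get a unique residue mod 1144.
    Write x = 21 + 104·t and substitute into x ≡ 10 (mod 11): 104·t ≡ 10 − 21 = -11 (mod 11).
    Reduce coefficients mod 11: 5·t ≡ 0 (mod 11).
    The inverse of 5 mod 11 is 9 (since 5·9 = 45 = 4·11 + 1), so t ≡ 9·0 = 0 ≡ 0 (mod 11).
    Then x = 21 + 104·0 = 21, valid modulo lcm(104, 11) = 1144: x ≡ 21 (mod 1144).
Verify: 21 mod 13 = 8 ✓, 21 mod 8 = 5 ✓, 21 mod 11 = 10 ✓.

x ≡ 21 (mod 1144).


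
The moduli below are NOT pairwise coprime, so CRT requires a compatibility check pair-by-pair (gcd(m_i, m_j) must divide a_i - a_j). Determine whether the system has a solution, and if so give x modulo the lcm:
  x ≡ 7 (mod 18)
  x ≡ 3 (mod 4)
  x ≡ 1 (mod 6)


Moduli 18, 4, 6 are not pairwise coprime, so CRT works modulo lcm(m_i) when all pairwise compatibility conditions hold.
Pairwise compatibility: gcd(m_i, m_j) must divide a_i - a_j for every pair.
Merge one congruence at a time:
  Start: x ≡ 7 (mod 18).
  Combine with x ≡ 3 (mod 4): gcd(18, 4) = 2; 3 - 7 = -4, which IS divisible by 2, so compatible.
    Write x = 7 + 18·t and substitute into x ≡ 3 (mod 4): 18·t ≡ 3 − 7 = -4 (mod 4).
    Divide the congruence (and modulus) by g = 2: 9·t ≡ -2 (mod 2).
    Reduce coefficients mod 2: 1·t ≡ 0 (mod 2).
    So t ≡ 0 (mod 2).
    Then x = 7 + 18·0 = 7, valid modulo lcm(18, 4) = 36: x ≡ 7 (mod 36).
  Combine with x ≡ 1 (mod 6): gcd(36, 6) = 6; 1 - 7 = -6, which IS divisible by 6, so compatible.
    Write x = 7 + 36·t and substitute into x ≡ 1 (mod 6): 36·t ≡ 1 − 7 = -6 (mod 6).
    Divide the congruence (and modulus) by g = 6: 6·t ≡ -1 (mod 1).
    Modulo 1 every t works; take t = 0.
    Then x = 7 + 36·0 = 7, valid modulo lcm(36, 6) = 36: x ≡ 7 (mod 36).
Verify: 7 mod 18 = 7, 7 mod 4 = 3, 7 mod 6 = 1.

x ≡ 7 (mod 36).


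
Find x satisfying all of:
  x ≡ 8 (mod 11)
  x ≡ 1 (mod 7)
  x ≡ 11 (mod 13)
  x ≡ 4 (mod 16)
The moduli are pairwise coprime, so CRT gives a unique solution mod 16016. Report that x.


Product of moduli M = 11 · 7 · 13 · 16 = 16016.
Merge one congruence at a time:
  Start: x ≡ 8 (mod 11).
  Combine with x ≡ 1 (mod 7); new modulus lcm = 77.
    Write x = 8 + 11·t and substitute into x ≡ 1 (mod 7): 11·t ≡ 1 − 8 = -7 (mod 7).
    Reduce coefficients mod 7: 4·t ≡ 0 (mod 7).
    The inverse of 4 mod 7 is 2 (since 4·2 = 8 = 1·7 + 1), so t ≡ 2·0 = 0 ≡ 0 (mod 7).
    Then x = 8 + 11·0 = 8, valid modulo lcm(11, 7) = 77: x ≡ 8 (mod 77).
  Combine with x ≡ 11 (mod 13); new modulus lcm = 1001.
    Write x = 8 + 77·t and substitute into x ≡ 11 (mod 13): 77·t ≡ 11 − 8 = 3 (mod 13).
    Reduce coefficients mod 13: 12·t ≡ 3 (mod 13).
    The inverse of 12 mod 13 is 12 (since 12·12 = 144 = 11·13 + 1), so t ≡ 12·3 = 36 ≡ 10 (mod 13).
    Then x = 8 + 77·10 = 778, valid modulo lcm(77, 13) = 1001: x ≡ 778 (mod 1001).
  Combine with x ≡ 4 (mod 16); new modulus lcm = 16016.
    Write x = 778 + 1001·t and substitute into x ≡ 4 (mod 16): 1001·t ≡ 4 − 778 = -774 (mod 16).
    Reduce coefficients mod 16: 9·t ≡ 10 (mod 16).
    The inverse of 9 mod 16 is 9 (since 9·9 = 81 = 5·16 + 1), so t ≡ 9·10 = 90 ≡ 10 (mod 16).
    Then x = 778 + 1001·10 = 10788, valid modulo lcm(1001, 16) = 16016: x ≡ 10788 (mod 16016).
Verify against each original: 10788 mod 11 = 8, 10788 mod 7 = 1, 10788 mod 13 = 11, 10788 mod 16 = 4.

x ≡ 10788 (mod 16016).


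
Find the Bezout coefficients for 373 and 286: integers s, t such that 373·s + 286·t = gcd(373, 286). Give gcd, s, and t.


Euclidean algorithm on (373, 286) — divide until remainder is 0:
  373 = 1 · 286 + 87
  286 = 3 · 87 + 25
  87 = 3 · 25 + 12
  25 = 2 · 12 + 1
  12 = 12 · 1 + 0
gcd(373, 286) = 1.
Track Bezout coefficients alongside the remainders: start with r₀ = 373 = a·1 + b·0 (s = 1, t = 0) and r₁ = 286 = a·0 + b·1 (s = 0, t = 1); each new remainder r_{k+1} = r_{k-1} − q_k·r_k inherits s_{k+1} = s_{k-1} − q_k·s_k, t_{k+1} = t_{k-1} − q_k·t_k, so r_k = a·s_k + b·t_k at every step:
  q = 1: r = 87, s = 1 − 1·0 = 1, t = 0 − 1·1 = -1  (check: 373·1 + 286·(-1) = 87)
  q = 3: r = 25, s = 0 − 3·1 = -3, t = 1 − 3·(-1) = 4  (check: 373·(-3) + 286·4 = 25)
  q = 3: r = 12, s = 1 − 3·(-3) = 10, t = -1 − 3·4 = -13  (check: 373·10 + 286·(-13) = 12)
  q = 2: r = 1, s = -3 − 2·10 = -23, t = 4 − 2·(-13) = 30  (check: 373·(-23) + 286·30 = 1)
The row with r = 1 (the gcd) gives the Bezout coefficients s = -23, t = 30.
Result: 373 · (-23) + 286 · (30) = 1.

gcd(373, 286) = 1; s = -23, t = 30 (check: 373·(-23) + 286·30 = 1).


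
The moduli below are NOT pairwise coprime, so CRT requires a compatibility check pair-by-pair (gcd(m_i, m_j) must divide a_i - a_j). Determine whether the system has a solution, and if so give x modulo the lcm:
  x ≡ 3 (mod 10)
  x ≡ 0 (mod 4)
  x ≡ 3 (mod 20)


Moduli 10, 4, 20 are not pairwise coprime, so CRT works modulo lcm(m_i) when all pairwise compatibility conditions hold.
Pairwise compatibility: gcd(m_i, m_j) must divide a_i - a_j for every pair.
Merge one congruence at a time:
  Start: x ≡ 3 (mod 10).
  Combine with x ≡ 0 (mod 4): gcd(10, 4) = 2, and 0 - 3 = -3 is NOT divisible by 2.
    ⇒ system is inconsistent (no integer solution).

No solution (the system is inconsistent).


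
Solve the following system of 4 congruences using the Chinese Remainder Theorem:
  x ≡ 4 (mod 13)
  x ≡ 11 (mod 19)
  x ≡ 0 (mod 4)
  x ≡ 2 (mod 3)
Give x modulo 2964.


Product of moduli M = 13 · 19 · 4 · 3 = 2964.
Merge one congruence at a time:
  Start: x ≡ 4 (mod 13).
  Combine with x ≡ 11 (mod 19); new modulus lcm = 247.
    Write x = 4 + 13·t and substitute into x ≡ 11 (mod 19): 13·t ≡ 11 − 4 = 7 (mod 19).
    The inverse of 13 mod 19 is 3 (since 13·3 = 39 = 2·19 + 1), so t ≡ 3·7 = 21 ≡ 2 (mod 19).
    Then x = 4 + 13·2 = 30, valid modulo lcm(13, 19) = 247: x ≡ 30 (mod 247).
  Combine with x ≡ 0 (mod 4); new modulus lcm = 988.
    Write x = 30 + 247·t and substitute into x ≡ 0 (mod 4): 247·t ≡ 0 − 30 = -30 (mod 4).
    Reduce coefficients mod 4: 3·t ≡ 2 (mod 4).
    The inverse of 3 mod 4 is 3 (since 3·3 = 9 = 2·4 + 1), so t ≡ 3·2 = 6 ≡ 2 (mod 4).
    Then x = 30 + 247·2 = 524, valid modulo lcm(247, 4) = 988: x ≡ 524 (mod 988).
  Combine with x ≡ 2 (mod 3); new modulus lcm = 2964.
    Write x = 524 + 988·t and substitute into x ≡ 2 (mod 3): 988·t ≡ 2 − 524 = -522 (mod 3).
    Reduce coefficients mod 3: 1·t ≡ 0 (mod 3).
    So t ≡ 0 (mod 3).
    Then x = 524 + 988·0 = 524, valid modulo lcm(988, 3) = 2964: x ≡ 524 (mod 2964).
Verify against each original: 524 mod 13 = 4, 524 mod 19 = 11, 524 mod 4 = 0, 524 mod 3 = 2.

x ≡ 524 (mod 2964).


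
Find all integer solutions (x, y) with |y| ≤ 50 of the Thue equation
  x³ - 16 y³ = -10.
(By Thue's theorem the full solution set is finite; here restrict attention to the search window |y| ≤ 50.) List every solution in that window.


The equation is x³ - 16y³ = -10. For fixed y, x³ = 16·y³ − 10, so a solution requires the RHS to be a perfect cube.
Strategy: iterate y from -50 to 50, compute RHS = 16·y³ − 10, and check whether it is a (positive or negative) perfect cube.
Check small values of y:
  y = 0: RHS = -10 is not a perfect cube.
  y = 1: RHS = 6 is not a perfect cube.
  y = -1: RHS = -26 is not a perfect cube.
  y = 2: RHS = 118 is not a perfect cube.
  y = -2: RHS = -138 is not a perfect cube.
  y = 3: RHS = 422 is not a perfect cube.
  y = -3: RHS = -442 is not a perfect cube.
Continuing the search up to |y| = 50 finds no solutions either.
No (x, y) in the scanned range satisfies the equation.

No integer solutions with |y| ≤ 50.
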